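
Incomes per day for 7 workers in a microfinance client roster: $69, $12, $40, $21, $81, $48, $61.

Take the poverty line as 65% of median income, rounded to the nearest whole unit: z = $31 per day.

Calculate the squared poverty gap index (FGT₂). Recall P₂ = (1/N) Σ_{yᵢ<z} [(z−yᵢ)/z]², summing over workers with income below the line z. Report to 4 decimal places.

Incomes under z: $12, $21 (q = 2 of N = 7).
Normalized shortfalls: (31−12)/31 = 0.6129; (31−21)/31 = 0.3226.
Squared: 0.3757; 0.1041.
Sum = 0.479709; P₂ = 0.479709 / 7 = 0.0685.

0.0685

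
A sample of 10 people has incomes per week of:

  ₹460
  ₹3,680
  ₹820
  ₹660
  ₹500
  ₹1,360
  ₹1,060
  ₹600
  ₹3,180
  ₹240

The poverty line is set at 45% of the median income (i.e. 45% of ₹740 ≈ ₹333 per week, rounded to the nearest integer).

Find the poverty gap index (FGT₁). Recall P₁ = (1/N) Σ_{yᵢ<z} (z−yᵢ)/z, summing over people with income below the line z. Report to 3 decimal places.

0.028

Incomes under z: ₹240 (q = 1 of N = 10).
Normalized shortfalls: (333−240)/333 = 0.2793.
Sum of shortfalls = 0.279279; P₁ averages over all N: 0.279279 / 10 = 0.028.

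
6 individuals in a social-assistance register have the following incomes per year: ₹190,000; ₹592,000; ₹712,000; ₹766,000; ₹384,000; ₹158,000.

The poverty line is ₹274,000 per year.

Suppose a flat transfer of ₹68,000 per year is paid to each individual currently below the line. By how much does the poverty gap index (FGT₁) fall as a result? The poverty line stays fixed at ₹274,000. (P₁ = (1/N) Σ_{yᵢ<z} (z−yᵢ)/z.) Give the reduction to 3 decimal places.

0.083

Before: below the line — ₹158,000, ₹190,000; poverty gap index (FGT₁) = 0.12165.
After the ₹68,000 transfer: below the line — ₹226,000, ₹258,000; poverty gap index (FGT₁) = 0.03893.
Reduction = 0.12165 − 0.03893 = 0.083.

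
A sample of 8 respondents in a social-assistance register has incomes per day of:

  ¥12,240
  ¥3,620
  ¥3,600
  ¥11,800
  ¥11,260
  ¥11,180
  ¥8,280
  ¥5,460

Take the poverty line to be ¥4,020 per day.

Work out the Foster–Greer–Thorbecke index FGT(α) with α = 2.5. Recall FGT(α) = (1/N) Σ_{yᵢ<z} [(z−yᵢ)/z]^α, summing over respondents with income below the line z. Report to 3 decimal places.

Incomes under z: ¥3,600, ¥3,620 (q = 2 of N = 8).
Normalized shortfalls: (4020−3600)/4020 = 0.1045; (4020−3620)/4020 = 0.0995.
Raised to α = 2.5: 0.00353; 0.00312.
Sum = 0.006651; FGT(2.5) = 0.006651 / 8 = 0.001.

0.001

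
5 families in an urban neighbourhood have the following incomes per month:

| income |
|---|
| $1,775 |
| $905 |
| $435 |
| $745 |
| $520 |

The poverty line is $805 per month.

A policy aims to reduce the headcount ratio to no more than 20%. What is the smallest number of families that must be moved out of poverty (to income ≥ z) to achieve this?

3 of the 5 families are poor, so H = 3/5 = 0.600.
A headcount ratio of at most 20% allows at most ⌊0.20 × 5⌋ = 1 poor families.
So at least 3 − 1 = 2 must be lifted.

2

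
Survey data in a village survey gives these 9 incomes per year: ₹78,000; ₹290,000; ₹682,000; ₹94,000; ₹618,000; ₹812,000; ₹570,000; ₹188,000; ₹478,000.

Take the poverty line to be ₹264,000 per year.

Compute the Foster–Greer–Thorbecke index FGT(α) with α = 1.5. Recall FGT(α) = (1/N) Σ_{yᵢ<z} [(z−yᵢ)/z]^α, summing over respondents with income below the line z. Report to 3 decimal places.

0.140

Incomes under z: ₹78,000, ₹94,000, ₹188,000 (q = 3 of N = 9).
Shortfall ratios: (264000−78000)/264000 = 0.7045; (264000−94000)/264000 = 0.6439; (264000−188000)/264000 = 0.2879.
Raised to α = 1.5: 0.59138; 0.51673; 0.15446.
Sum = 1.262570; FGT(1.5) = 1.262570 / 9 = 0.140.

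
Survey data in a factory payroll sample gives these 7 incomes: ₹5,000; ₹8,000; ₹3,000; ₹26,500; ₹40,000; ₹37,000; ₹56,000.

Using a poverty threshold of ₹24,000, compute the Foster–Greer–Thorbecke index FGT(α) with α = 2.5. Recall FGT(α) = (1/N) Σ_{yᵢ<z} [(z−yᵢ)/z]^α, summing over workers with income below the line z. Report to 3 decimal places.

0.234

Incomes under z: ₹3,000, ₹5,000, ₹8,000 (q = 3 of N = 7).
Relative gaps: (24000−3000)/24000 = 0.8750; (24000−5000)/24000 = 0.7917; (24000−8000)/24000 = 0.6667.
Raised to α = 2.5: 0.71618; 0.55764; 0.36289.
Sum = 1.636707; FGT(2.5) = 1.636707 / 7 = 0.234.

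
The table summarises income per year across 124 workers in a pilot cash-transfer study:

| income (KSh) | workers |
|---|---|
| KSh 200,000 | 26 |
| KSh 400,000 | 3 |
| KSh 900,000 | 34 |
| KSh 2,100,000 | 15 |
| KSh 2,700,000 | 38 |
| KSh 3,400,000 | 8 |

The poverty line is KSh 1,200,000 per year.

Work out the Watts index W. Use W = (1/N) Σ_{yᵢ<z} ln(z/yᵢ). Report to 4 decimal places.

Below the line: 26×KSh 200,000, 3×KSh 400,000, 34×KSh 900,000 (q = 63 of N = 124).
Log gaps: ln(1200000/200000) = 1.7918 (×26); ln(1200000/400000) = 1.0986 (×3); ln(1200000/900000) = 0.2877 (×34).
W = 59.662774 / 124 = 0.4812.

0.4812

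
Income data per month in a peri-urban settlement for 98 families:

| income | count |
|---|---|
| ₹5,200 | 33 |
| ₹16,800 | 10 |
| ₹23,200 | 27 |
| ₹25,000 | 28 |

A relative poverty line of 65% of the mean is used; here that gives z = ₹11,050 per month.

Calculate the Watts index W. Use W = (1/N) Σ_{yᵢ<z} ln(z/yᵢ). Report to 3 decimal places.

Incomes under z: 33×₹5,200 (q = 33 of N = 98).
Log shortfalls: ln(11050/5200) = 0.7538 (×33).
W = 24.874469 / 98 = 0.254.

0.254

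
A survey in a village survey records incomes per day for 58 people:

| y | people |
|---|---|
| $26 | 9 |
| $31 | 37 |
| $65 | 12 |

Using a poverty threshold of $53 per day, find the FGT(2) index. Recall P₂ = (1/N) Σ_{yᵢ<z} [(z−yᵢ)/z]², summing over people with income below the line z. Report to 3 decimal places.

0.150

Below z: 9×$26, 37×$31 (q = 46 of N = 58).
Gap ratios (z−y)/z: (53−26)/53 = 0.5094 (×9); (53−31)/53 = 0.4151 (×37).
Squared: 0.2595 (×9); 0.1723 (×37).
Sum = 8.710929; P₂ = 8.710929 / 58 = 0.150.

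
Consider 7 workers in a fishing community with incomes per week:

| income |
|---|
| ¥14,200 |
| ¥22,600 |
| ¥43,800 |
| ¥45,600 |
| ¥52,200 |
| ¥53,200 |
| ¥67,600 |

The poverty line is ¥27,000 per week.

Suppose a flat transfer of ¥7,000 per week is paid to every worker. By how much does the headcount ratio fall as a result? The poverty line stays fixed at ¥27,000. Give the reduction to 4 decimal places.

0.1429

Before: below the line — ¥14,200, ¥22,600; headcount ratio = 0.285714.
After the ¥7,000 transfer: below the line — ¥21,200; headcount ratio = 0.142857.
Reduction = 0.285714 − 0.142857 = 0.1429.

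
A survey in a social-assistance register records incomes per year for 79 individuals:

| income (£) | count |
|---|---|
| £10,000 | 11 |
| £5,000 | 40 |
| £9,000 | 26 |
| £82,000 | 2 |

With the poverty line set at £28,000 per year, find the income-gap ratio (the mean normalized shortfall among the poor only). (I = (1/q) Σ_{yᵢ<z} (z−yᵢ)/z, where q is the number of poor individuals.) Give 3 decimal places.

Poor units: 40×£5,000, 26×£9,000, 11×£10,000 (q = 77 of N = 79).
Relative gaps: 0.8214 (×40), 0.6786 (×26), 0.6429 (×11); sum = 57.571429.
I averages over the q = 77 poor units only: 57.571429 / 77 = 0.748.

0.748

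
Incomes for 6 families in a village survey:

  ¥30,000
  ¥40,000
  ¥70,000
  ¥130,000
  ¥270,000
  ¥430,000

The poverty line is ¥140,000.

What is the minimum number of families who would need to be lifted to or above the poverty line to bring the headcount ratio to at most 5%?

Currently q = 4 of N = 6 are below the line (H = 0.667).
A headcount ratio of at most 5% allows at most ⌊0.05 × 6⌋ = 0 poor families.
So at least 4 − 0 = 4 must be lifted.

4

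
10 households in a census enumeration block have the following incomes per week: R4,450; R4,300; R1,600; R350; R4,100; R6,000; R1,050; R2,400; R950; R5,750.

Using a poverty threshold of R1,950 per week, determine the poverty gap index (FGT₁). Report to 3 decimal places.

Poor units: R350, R950, R1,050, R1,600 (q = 4 of N = 10).
Gap ratios (z−y)/z: (1950−350)/1950 = 0.8205; (1950−950)/1950 = 0.5128; (1950−1050)/1950 = 0.4615; (1950−1600)/1950 = 0.1795.
Sum of shortfalls = 1.974359; P₁ averages over all N: 1.974359 / 10 = 0.197.

0.197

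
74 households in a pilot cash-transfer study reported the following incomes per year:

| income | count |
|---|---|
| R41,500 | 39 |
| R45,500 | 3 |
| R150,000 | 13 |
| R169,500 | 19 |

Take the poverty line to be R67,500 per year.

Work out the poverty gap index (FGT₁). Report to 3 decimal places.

Below the line: 39×R41,500, 3×R45,500 (q = 42 of N = 74).
Relative gaps: (67500−41500)/67500 = 0.3852 (×39); (67500−45500)/67500 = 0.3259 (×3).
Σ = 16.000000. Dividing by the full population N = 74 gives P₁ = 0.216.

0.216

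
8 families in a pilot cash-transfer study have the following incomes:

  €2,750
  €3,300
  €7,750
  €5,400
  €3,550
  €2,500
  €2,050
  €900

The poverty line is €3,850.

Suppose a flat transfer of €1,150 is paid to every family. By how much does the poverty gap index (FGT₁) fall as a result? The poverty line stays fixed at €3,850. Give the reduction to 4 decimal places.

0.1753

Before: below the line — €900, €2,050, €2,500, €2,750, €3,300, €3,550; poverty gap index (FGT₁) = 0.261364.
After the €1,150 transfer: below the line — €2,050, €3,200, €3,650; poverty gap index (FGT₁) = 0.086039.
Reduction = 0.261364 − 0.086039 = 0.1753.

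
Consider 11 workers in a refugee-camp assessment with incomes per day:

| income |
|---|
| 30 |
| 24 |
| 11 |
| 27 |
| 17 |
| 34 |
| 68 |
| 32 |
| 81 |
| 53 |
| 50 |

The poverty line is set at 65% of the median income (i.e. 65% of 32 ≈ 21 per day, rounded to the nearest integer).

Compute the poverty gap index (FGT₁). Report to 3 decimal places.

0.061

Below the line: 11, 17 (q = 2 of N = 11).
Normalized shortfalls: (21−11)/21 = 0.4762; (21−17)/21 = 0.1905.
Sum of shortfalls = 0.666667; P₁ averages over all N: 0.666667 / 11 = 0.061.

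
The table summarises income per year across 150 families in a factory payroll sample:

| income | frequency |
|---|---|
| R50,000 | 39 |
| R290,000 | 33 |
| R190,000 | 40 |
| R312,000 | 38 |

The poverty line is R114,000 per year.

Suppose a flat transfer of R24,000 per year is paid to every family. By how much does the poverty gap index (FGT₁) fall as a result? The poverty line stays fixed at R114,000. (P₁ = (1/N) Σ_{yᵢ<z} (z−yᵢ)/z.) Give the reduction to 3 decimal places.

0.055

Before: below the line — 39×R50,000; poverty gap index (FGT₁) = 0.14596.
After the R24,000 transfer: below the line — 39×R74,000; poverty gap index (FGT₁) = 0.09123.
Reduction = 0.14596 − 0.09123 = 0.055.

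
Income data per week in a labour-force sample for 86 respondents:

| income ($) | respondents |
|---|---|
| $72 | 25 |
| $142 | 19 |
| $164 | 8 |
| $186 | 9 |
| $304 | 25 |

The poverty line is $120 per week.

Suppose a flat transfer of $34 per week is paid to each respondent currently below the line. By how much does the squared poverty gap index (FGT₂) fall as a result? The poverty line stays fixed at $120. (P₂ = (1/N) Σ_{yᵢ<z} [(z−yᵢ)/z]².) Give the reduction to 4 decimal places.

0.0426

Before: below the line — 25×$72; squared poverty gap index (FGT₂) = 0.046512.
After the $34 transfer: below the line — 25×$106; squared poverty gap index (FGT₂) = 0.003957.
Reduction = 0.046512 − 0.003957 = 0.0426.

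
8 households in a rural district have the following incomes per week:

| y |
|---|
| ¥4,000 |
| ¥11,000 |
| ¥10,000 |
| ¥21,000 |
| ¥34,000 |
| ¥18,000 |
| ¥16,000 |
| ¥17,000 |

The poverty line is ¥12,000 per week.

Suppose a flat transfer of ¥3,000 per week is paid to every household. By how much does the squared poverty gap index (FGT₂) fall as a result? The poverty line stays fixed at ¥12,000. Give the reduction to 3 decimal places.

0.038

Before: below the line — ¥4,000, ¥10,000, ¥11,000; squared poverty gap index (FGT₂) = 0.05990.
After the ¥3,000 transfer: below the line — ¥7,000; squared poverty gap index (FGT₂) = 0.02170.
Reduction = 0.05990 − 0.02170 = 0.038.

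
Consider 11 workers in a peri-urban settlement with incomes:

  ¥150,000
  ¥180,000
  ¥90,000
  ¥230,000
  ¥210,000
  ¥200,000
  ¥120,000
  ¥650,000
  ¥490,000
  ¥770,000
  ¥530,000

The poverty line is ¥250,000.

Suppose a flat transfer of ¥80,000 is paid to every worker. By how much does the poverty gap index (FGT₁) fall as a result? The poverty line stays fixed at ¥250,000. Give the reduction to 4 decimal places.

Before: below the line — ¥90,000, ¥120,000, ¥150,000, ¥180,000, ¥200,000, ¥210,000, ¥230,000; poverty gap index (FGT₁) = 0.207273.
After the ¥80,000 transfer: below the line — ¥170,000, ¥200,000, ¥230,000; poverty gap index (FGT₁) = 0.054545.
Reduction = 0.207273 − 0.054545 = 0.1527.

0.1527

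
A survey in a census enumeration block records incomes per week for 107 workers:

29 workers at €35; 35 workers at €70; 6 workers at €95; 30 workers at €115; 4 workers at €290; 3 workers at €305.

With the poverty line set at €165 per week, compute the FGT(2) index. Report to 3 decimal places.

0.313

Poor units: 29×€35, 35×€70, 6×€95, 30×€115 (q = 100 of N = 107).
Normalized shortfalls: (165−35)/165 = 0.7879 (×29); (165−70)/165 = 0.5758 (×35); (165−95)/165 = 0.4242 (×6); (165−115)/165 = 0.3030 (×30).
Squared: 0.6208 (×29); 0.3315 (×35); 0.1800 (×6); 0.0918 (×30).
Sum = 33.438935; P₂ = 33.438935 / 107 = 0.313.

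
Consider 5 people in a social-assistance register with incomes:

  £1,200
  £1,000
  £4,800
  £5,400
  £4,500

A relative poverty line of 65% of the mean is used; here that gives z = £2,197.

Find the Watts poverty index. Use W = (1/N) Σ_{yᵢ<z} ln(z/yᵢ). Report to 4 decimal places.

0.2784

Incomes under z: £1,000, £1,200 (q = 2 of N = 5).
Log gaps: ln(2197/1000) = 0.7871; ln(2197/1200) = 0.6048.
W = 1.391864 / 5 = 0.2784.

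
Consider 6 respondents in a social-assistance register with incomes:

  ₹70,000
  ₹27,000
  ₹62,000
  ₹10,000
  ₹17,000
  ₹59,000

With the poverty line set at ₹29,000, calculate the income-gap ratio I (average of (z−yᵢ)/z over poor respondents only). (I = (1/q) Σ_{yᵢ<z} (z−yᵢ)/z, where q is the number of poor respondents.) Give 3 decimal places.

Below z: ₹10,000, ₹17,000, ₹27,000 (q = 3 of N = 6).
Shortfall ratios (z−y)/z: 0.6552, 0.4138, 0.0690; sum = 1.137931.
The income-gap ratio divides by q (the poor only): 1.137931 / 3 = 0.379.

0.379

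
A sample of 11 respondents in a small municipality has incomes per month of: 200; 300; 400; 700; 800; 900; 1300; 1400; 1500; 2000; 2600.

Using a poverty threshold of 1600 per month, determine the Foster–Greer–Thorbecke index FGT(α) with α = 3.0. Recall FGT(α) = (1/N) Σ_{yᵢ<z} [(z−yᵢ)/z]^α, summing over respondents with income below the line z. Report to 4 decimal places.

0.1840

Incomes under z: 200, 300, 400, 700, 800, 900, 1300, 1400, 1500 (q = 9 of N = 11).
Shortfall ratios: (1600−200)/1600 = 0.8750; (1600−300)/1600 = 0.8125; (1600−400)/1600 = 0.7500; (1600−700)/1600 = 0.5625; (1600−800)/1600 = 0.5000; (1600−900)/1600 = 0.4375; (1600−1300)/1600 = 0.1875; (1600−1400)/1600 = 0.1250; (1600−1500)/1600 = 0.0625.
Raised to α = 3.0: 0.66992; 0.53638; 0.42188; 0.17798; 0.12500; 0.08374; 0.00659; 0.00195; 0.00024.
Sum = 2.023682; FGT(3.0) = 2.023682 / 11 = 0.1840.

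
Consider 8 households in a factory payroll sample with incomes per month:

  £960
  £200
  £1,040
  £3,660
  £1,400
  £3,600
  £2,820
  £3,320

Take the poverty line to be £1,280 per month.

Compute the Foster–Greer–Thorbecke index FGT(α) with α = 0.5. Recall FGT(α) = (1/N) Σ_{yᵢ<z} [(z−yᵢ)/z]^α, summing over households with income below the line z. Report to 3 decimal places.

0.231

Below the line: £200, £960, £1,040 (q = 3 of N = 8).
Relative gaps: (1280−200)/1280 = 0.8438; (1280−960)/1280 = 0.2500; (1280−1040)/1280 = 0.1875.
Raised to α = 0.5: 0.91856; 0.50000; 0.43301.
Sum = 1.851571; FGT(0.5) = 1.851571 / 8 = 0.231.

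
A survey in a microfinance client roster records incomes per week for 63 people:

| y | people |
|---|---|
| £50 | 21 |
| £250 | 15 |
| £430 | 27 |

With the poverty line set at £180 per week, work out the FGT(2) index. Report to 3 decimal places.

0.174

Incomes under z: 21×£50 (q = 21 of N = 63).
Shortfall ratios: (180−50)/180 = 0.7222 (×21).
Squared: 0.5216 (×21).
Sum = 10.953704; P₂ = 10.953704 / 63 = 0.174.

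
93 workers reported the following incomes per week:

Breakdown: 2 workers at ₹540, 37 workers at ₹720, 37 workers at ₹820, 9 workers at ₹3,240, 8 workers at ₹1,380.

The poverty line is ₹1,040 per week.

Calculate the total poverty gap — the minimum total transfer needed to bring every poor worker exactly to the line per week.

₹20,980

Incomes under z: 2×₹540, 37×₹720, 37×₹820 (q = 76 of N = 93).
Individual gaps: 2×(1040−540) = 1000; 37×(1040−720) = 11840; 37×(1040−820) = 8140.
Aggregate gap = ₹20,980.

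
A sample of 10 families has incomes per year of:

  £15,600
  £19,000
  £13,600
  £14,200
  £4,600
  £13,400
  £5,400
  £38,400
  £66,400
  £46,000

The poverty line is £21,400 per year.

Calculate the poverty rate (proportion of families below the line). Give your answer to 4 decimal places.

0.7000

7 of the 10 families have income below £21,400.
H = 7/10 = 0.7000.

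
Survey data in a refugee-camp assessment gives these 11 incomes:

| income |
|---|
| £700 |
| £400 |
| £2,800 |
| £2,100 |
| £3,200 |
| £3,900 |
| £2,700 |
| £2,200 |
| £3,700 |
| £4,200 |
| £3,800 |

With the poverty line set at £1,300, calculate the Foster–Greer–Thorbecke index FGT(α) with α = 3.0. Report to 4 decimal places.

Below the line: £400, £700 (q = 2 of N = 11).
Gap ratios (z−y)/z: (1300−400)/1300 = 0.6923; (1300−700)/1300 = 0.4615.
Raised to α = 3.0: 0.33182; 0.09832.
Sum = 0.430132; FGT(3.0) = 0.430132 / 11 = 0.0391.

0.0391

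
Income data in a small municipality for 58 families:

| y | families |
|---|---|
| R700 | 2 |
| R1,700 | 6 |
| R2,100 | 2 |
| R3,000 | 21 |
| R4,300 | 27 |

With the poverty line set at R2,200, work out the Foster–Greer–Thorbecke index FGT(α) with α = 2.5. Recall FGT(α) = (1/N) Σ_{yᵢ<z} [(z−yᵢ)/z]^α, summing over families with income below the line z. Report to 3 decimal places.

Below z: 2×R700, 6×R1,700, 2×R2,100 (q = 10 of N = 58).
Gap ratios (z−y)/z: (2200−700)/2200 = 0.6818 (×2); (2200−1700)/2200 = 0.2273 (×6); (2200−2100)/2200 = 0.0455 (×2).
Raised to α = 2.5: 0.38386 (×2); 0.02462 (×6); 0.00044 (×2).
Sum = 0.916346; FGT(2.5) = 0.916346 / 58 = 0.016.

0.016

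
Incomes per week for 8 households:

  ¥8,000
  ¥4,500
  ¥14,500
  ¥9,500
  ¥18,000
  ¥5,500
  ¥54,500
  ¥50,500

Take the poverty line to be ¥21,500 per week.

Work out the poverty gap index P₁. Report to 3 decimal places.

Poor units: ¥4,500, ¥5,500, ¥8,000, ¥9,500, ¥14,500, ¥18,000 (q = 6 of N = 8).
Relative gaps: (21500−4500)/21500 = 0.7907; (21500−5500)/21500 = 0.7442; (21500−8000)/21500 = 0.6279; (21500−9500)/21500 = 0.5581; (21500−14500)/21500 = 0.3256; (21500−18000)/21500 = 0.1628.
Σ = 3.209302. Dividing by the full population N = 8 gives P₁ = 0.401.

0.401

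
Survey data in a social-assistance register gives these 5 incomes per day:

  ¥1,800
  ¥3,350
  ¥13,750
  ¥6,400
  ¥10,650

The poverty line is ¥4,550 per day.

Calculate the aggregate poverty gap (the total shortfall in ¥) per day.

Poor units: ¥1,800, ¥3,350 (q = 2 of N = 5).
Individual gaps: 4550−1800 = 2750; 4550−3350 = 1200.
Aggregate gap = ¥3,950.

¥3,950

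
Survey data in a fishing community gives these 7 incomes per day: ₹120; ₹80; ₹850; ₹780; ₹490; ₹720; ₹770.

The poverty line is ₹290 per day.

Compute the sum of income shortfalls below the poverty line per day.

₹380

Poor units: ₹80, ₹120 (q = 2 of N = 7).
Individual gaps: 290−80 = 210; 290−120 = 170.
Aggregate gap = ₹380.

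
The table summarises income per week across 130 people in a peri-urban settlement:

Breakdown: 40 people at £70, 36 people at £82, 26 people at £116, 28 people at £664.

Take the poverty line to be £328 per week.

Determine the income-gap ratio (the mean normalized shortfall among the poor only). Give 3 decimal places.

Below the line: 40×£70, 36×£82, 26×£116 (q = 102 of N = 130).
Relative gaps: 0.7866 (×40), 0.7500 (×36), 0.6463 (×26); sum = 75.268293.
The income-gap ratio divides by q (the poor only): 75.268293 / 102 = 0.738.

0.738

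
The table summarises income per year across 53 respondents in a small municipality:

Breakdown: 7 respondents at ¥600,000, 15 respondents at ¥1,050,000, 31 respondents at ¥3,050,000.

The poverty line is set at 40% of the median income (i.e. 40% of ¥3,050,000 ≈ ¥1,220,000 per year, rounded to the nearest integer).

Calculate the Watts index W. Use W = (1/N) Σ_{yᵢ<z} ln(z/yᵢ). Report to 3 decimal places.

Incomes under z: 7×¥600,000, 15×¥1,050,000 (q = 22 of N = 53).
ln(z/y) terms: ln(1220000/600000) = 0.7097 (×7); ln(1220000/1050000) = 0.1501 (×15).
W = 7.218646 / 53 = 0.136.

0.136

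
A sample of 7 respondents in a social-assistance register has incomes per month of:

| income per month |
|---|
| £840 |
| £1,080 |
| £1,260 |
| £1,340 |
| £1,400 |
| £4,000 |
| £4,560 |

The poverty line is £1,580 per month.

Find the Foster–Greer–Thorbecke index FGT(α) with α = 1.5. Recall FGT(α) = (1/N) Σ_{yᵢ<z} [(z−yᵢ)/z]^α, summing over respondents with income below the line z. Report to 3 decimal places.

Below z: £840, £1,080, £1,260, £1,340, £1,400 (q = 5 of N = 7).
Normalized shortfalls: (1580−840)/1580 = 0.4684; (1580−1080)/1580 = 0.3165; (1580−1260)/1580 = 0.2025; (1580−1340)/1580 = 0.1519; (1580−1400)/1580 = 0.1139.
Raised to α = 1.5: 0.32053; 0.17802; 0.09115; 0.05920; 0.03845.
Sum = 0.687345; FGT(1.5) = 0.687345 / 7 = 0.098.

0.098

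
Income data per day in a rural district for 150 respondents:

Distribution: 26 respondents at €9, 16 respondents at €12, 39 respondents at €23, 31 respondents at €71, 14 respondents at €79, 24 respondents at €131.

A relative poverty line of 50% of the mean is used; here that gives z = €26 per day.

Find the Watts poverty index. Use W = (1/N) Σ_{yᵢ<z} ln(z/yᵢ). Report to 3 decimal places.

Incomes under z: 26×€9, 16×€12, 39×€23 (q = 81 of N = 150).
Log gaps: ln(26/9) = 1.0609 (×26); ln(26/12) = 0.7732 (×16); ln(26/23) = 0.1226 (×39).
W = 44.735200 / 150 = 0.298.

0.298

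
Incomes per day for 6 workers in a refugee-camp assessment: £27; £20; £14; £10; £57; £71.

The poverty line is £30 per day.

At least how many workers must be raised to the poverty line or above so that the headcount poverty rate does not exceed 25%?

3

Currently q = 4 of N = 6 are below the line (H = 0.667).
A headcount ratio of at most 25% allows at most ⌊0.25 × 6⌋ = 1 poor workers.
So at least 4 − 1 = 3 must be lifted.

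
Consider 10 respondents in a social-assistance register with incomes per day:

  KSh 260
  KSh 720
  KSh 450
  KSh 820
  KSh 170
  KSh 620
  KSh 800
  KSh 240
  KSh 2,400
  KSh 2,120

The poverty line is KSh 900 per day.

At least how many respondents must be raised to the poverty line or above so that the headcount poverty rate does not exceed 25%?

8 of the 10 respondents are poor, so H = 8/10 = 0.800.
A headcount ratio of at most 25% allows at most ⌊0.25 × 10⌋ = 2 poor respondents.
So at least 8 − 2 = 6 must be lifted.

6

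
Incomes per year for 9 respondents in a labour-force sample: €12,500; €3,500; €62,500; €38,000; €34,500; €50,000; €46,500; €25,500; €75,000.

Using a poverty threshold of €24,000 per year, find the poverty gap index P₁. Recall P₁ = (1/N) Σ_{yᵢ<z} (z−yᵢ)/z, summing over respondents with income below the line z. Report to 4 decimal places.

Below z: €3,500, €12,500 (q = 2 of N = 9).
Gap ratios (z−y)/z: (24000−3500)/24000 = 0.8542; (24000−12500)/24000 = 0.4792.
Sum of shortfalls = 1.333333; P₁ averages over all N: 1.333333 / 9 = 0.1481.

0.1481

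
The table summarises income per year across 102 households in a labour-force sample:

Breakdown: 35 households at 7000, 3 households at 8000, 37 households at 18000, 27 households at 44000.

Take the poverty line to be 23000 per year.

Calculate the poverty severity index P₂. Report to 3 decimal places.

0.196

Poor units: 35×7000, 3×8000, 37×18000 (q = 75 of N = 102).
Shortfall ratios: (23000−7000)/23000 = 0.6957 (×35); (23000−8000)/23000 = 0.6522 (×3); (23000−18000)/23000 = 0.2174 (×37).
Squared: 0.4839 (×35); 0.4253 (×3); 0.0473 (×37).
Sum = 19.962193; P₂ = 19.962193 / 102 = 0.196.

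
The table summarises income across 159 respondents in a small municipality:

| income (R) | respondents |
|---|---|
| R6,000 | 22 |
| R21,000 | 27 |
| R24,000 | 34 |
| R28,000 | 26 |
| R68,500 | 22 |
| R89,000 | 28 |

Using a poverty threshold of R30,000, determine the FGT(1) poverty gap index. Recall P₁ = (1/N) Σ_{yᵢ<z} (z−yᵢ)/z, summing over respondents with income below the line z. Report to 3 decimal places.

Poor units: 22×R6,000, 27×R21,000, 34×R24,000, 26×R28,000 (q = 109 of N = 159).
Gap ratios (z−y)/z: (30000−6000)/30000 = 0.8000 (×22); (30000−21000)/30000 = 0.3000 (×27); (30000−24000)/30000 = 0.2000 (×34); (30000−28000)/30000 = 0.0667 (×26).
Σ = 34.233333. Dividing by the full population N = 159 gives P₁ = 0.215.

0.215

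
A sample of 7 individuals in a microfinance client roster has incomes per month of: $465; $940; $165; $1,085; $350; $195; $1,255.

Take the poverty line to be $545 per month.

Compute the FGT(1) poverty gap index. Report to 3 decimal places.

0.263

Incomes under z: $165, $195, $350, $465 (q = 4 of N = 7).
Relative gaps: (545−165)/545 = 0.6972; (545−195)/545 = 0.6422; (545−350)/545 = 0.3578; (545−465)/545 = 0.1468.
Sum of shortfalls = 1.844037; P₁ averages over all N: 1.844037 / 7 = 0.263.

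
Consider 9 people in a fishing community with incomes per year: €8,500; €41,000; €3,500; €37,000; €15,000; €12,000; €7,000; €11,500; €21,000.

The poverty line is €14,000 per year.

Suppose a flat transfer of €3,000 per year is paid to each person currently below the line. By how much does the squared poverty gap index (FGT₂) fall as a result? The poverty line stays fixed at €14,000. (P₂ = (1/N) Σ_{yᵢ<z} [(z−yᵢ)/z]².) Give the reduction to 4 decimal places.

Before: below the line — €3,500, €7,000, €8,500, €11,500, €12,000; squared poverty gap index (FGT₂) = 0.113237.
After the €3,000 transfer: below the line — €6,500, €10,000, €11,500; squared poverty gap index (FGT₂) = 0.044501.
Reduction = 0.113237 − 0.044501 = 0.0687.

0.0687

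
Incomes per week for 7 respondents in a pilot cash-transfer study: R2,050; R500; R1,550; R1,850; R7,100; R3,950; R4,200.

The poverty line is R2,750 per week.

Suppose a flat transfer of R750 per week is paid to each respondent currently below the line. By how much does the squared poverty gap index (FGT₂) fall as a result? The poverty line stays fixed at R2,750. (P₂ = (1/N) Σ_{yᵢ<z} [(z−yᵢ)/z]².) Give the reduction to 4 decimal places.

Before: below the line — R500, R1,550, R1,850, R2,050; squared poverty gap index (FGT₂) = 0.147391.
After the R750 transfer: below the line — R1,250, R2,300, R2,600; squared poverty gap index (FGT₂) = 0.046753.
Reduction = 0.147391 − 0.046753 = 0.1006.

0.1006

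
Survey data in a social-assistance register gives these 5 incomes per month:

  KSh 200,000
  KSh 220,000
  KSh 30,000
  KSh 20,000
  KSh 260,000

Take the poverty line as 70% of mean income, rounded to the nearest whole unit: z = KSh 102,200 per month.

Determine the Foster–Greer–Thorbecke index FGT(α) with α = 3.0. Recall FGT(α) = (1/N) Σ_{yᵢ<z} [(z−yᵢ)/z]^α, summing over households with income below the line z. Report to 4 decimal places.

0.1746

Below z: KSh 20,000, KSh 30,000 (q = 2 of N = 5).
Gap ratios (z−y)/z: (102200−20000)/102200 = 0.8043; (102200−30000)/102200 = 0.7065.
Raised to α = 3.0: 0.52031; 0.35258.
Sum = 0.872892; FGT(3.0) = 0.872892 / 5 = 0.1746.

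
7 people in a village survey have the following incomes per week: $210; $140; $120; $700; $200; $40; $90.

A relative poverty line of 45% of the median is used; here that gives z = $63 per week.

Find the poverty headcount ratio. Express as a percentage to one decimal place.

14.3%

1 of the 7 people have income below $63.
H = 1/7 = 14.3%.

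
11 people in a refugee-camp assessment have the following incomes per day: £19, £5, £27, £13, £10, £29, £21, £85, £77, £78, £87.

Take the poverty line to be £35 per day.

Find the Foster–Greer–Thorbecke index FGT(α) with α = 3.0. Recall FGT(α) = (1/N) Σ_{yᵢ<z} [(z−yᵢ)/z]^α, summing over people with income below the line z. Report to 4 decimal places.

0.1290

Incomes under z: £5, £10, £13, £19, £21, £27, £29 (q = 7 of N = 11).
Relative gaps: (35−5)/35 = 0.8571; (35−10)/35 = 0.7143; (35−13)/35 = 0.6286; (35−19)/35 = 0.4571; (35−21)/35 = 0.4000; (35−27)/35 = 0.2286; (35−29)/35 = 0.1714.
Raised to α = 3.0: 0.62974; 0.36443; 0.24835; 0.09553; 0.06400; 0.01194; 0.00504.
Sum = 1.419032; FGT(3.0) = 1.419032 / 11 = 0.1290.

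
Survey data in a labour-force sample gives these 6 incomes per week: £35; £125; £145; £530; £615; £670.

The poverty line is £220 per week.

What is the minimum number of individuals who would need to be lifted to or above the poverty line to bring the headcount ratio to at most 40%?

1

Currently q = 3 of N = 6 are below the line (H = 0.500).
A headcount ratio of at most 40% allows at most ⌊0.40 × 6⌋ = 2 poor individuals.
So at least 3 − 2 = 1 must be lifted.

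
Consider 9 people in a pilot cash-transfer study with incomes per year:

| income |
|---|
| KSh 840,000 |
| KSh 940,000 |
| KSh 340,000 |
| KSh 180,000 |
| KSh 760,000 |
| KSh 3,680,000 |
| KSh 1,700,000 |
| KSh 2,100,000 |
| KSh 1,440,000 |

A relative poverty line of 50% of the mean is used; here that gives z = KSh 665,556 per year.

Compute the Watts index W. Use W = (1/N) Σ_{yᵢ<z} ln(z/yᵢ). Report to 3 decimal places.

0.220

Poor units: KSh 180,000, KSh 340,000 (q = 2 of N = 9).
Log shortfalls: ln(665556/180000) = 1.3077; ln(665556/340000) = 0.6717.
W = 1.979343 / 9 = 0.220.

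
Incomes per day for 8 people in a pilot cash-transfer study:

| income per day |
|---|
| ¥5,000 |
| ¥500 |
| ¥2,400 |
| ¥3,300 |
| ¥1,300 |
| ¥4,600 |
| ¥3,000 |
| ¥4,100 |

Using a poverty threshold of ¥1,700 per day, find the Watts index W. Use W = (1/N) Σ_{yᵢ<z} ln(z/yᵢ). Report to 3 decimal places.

Poor units: ¥500, ¥1,300 (q = 2 of N = 8).
ln(z/y) terms: ln(1700/500) = 1.2238; ln(1700/1300) = 0.2683.
W = 1.492039 / 8 = 0.187.

0.187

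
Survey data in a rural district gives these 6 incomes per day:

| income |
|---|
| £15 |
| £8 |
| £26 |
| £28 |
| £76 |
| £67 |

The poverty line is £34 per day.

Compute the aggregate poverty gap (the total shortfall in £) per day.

Below z: £8, £15, £26, £28 (q = 4 of N = 6).
Individual gaps: 34−8 = 26; 34−15 = 19; 34−26 = 8; 34−28 = 6.
Aggregate gap = £59.

£59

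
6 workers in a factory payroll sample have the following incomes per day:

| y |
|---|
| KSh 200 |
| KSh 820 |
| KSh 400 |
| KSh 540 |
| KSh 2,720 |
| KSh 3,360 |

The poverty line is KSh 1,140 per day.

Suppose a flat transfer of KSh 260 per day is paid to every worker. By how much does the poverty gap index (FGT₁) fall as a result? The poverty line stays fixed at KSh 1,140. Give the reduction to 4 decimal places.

Before: below the line — KSh 200, KSh 400, KSh 540, KSh 820; poverty gap index (FGT₁) = 0.380117.
After the KSh 260 transfer: below the line — KSh 460, KSh 660, KSh 800, KSh 1,080; poverty gap index (FGT₁) = 0.228070.
Reduction = 0.380117 − 0.228070 = 0.1520.

0.1520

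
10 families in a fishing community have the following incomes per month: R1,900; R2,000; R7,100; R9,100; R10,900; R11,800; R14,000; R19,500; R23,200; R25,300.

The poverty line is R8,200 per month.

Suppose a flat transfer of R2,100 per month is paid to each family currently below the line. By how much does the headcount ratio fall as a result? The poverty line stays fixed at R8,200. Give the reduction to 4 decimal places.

Before: below the line — R1,900, R2,000, R7,100; headcount ratio = 0.300000.
After the R2,100 transfer: below the line — R4,000, R4,100; headcount ratio = 0.200000.
Reduction = 0.300000 − 0.200000 = 0.1000.

0.1000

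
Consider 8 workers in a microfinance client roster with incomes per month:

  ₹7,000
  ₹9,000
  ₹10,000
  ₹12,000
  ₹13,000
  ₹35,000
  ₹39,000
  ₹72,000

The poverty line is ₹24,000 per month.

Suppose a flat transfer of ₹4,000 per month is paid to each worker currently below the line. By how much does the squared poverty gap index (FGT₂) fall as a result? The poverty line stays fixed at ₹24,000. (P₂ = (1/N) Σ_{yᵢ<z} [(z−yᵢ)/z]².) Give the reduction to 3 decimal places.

Before: below the line — ₹7,000, ₹9,000, ₹10,000, ₹12,000, ₹13,000; squared poverty gap index (FGT₂) = 0.21159.
After the ₹4,000 transfer: below the line — ₹11,000, ₹13,000, ₹14,000, ₹16,000, ₹17,000; squared poverty gap index (FGT₂) = 0.10916.
Reduction = 0.21159 − 0.10916 = 0.102.

0.102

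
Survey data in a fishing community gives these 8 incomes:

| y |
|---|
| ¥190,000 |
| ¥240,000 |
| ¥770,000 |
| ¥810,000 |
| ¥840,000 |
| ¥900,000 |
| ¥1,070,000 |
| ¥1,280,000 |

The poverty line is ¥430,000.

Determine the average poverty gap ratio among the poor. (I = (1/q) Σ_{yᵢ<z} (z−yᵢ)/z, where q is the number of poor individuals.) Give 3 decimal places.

Poor units: ¥190,000, ¥240,000 (q = 2 of N = 8).
Relative gaps: 0.5581, 0.4419; sum = 1.000000.
I averages over the q = 2 poor units only: 1.000000 / 2 = 0.500.

0.500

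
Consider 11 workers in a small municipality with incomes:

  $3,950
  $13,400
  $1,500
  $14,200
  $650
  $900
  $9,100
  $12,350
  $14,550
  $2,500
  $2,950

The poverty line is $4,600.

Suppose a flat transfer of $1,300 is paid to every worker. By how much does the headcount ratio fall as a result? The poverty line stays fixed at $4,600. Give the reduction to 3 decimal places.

0.091

Before: below the line — $650, $900, $1,500, $2,500, $2,950, $3,950; headcount ratio = 0.54545.
After the $1,300 transfer: below the line — $1,950, $2,200, $2,800, $3,800, $4,250; headcount ratio = 0.45455.
Reduction = 0.54545 − 0.45455 = 0.091.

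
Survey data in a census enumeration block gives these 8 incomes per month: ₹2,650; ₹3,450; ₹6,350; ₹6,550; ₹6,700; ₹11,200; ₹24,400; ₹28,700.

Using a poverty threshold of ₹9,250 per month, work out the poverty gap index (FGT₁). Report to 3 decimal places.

Below the line: ₹2,650, ₹3,450, ₹6,350, ₹6,550, ₹6,700 (q = 5 of N = 8).
Normalized shortfalls: (9250−2650)/9250 = 0.7135; (9250−3450)/9250 = 0.6270; (9250−6350)/9250 = 0.3135; (9250−6550)/9250 = 0.2919; (9250−6700)/9250 = 0.2757.
Σ = 2.221622. Dividing by the full population N = 8 gives P₁ = 0.278.

0.278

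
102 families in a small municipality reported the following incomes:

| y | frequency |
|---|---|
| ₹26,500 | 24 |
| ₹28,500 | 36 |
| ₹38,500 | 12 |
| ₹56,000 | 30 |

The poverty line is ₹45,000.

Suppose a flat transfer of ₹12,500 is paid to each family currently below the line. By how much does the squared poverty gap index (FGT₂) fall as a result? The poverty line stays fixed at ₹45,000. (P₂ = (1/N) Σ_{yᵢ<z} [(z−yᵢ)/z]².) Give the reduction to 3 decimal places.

Before: below the line — 24×₹26,500, 36×₹28,500, 12×₹38,500; squared poverty gap index (FGT₂) = 0.08967.
After the ₹12,500 transfer: below the line — 24×₹39,000, 36×₹41,000; squared poverty gap index (FGT₂) = 0.00697.
Reduction = 0.08967 − 0.00697 = 0.083.

0.083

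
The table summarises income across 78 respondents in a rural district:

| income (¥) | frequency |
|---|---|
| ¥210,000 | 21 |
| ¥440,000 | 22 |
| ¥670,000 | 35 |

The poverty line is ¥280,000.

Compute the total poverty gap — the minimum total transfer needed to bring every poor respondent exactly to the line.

Below z: 21×¥210,000 (q = 21 of N = 78).
Individual gaps: 21×(280000−210000) = 1470000.
Aggregate gap = ¥1,470,000.

¥1,470,000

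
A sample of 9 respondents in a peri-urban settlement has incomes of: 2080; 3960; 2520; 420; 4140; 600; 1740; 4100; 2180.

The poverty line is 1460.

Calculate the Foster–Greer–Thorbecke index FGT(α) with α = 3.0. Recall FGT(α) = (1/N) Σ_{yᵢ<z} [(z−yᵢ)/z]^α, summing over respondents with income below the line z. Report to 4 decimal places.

0.0629

Poor units: 420, 600 (q = 2 of N = 9).
Normalized shortfalls: (1460−420)/1460 = 0.7123; (1460−600)/1460 = 0.5890.
Raised to α = 3.0: 0.36144; 0.20438.
Sum = 0.565824; FGT(3.0) = 0.565824 / 9 = 0.0629.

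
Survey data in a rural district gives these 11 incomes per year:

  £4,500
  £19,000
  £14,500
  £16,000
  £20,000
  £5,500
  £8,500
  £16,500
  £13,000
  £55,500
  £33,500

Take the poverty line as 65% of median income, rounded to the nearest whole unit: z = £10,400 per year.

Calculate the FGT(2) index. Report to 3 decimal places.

Below the line: £4,500, £5,500, £8,500 (q = 3 of N = 11).
Relative gaps: (10400−4500)/10400 = 0.5673; (10400−5500)/10400 = 0.4712; (10400−8500)/10400 = 0.1827.
Squared: 0.3218; 0.2220; 0.0334.
Sum = 0.577200; P₂ = 0.577200 / 11 = 0.052.

0.052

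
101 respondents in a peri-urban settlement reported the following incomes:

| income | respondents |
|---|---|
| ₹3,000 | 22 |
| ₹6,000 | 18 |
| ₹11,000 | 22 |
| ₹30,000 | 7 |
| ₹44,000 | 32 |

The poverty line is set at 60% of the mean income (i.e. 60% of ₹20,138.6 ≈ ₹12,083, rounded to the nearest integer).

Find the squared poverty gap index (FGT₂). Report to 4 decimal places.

Below the line: 22×₹3,000, 18×₹6,000, 22×₹11,000 (q = 62 of N = 101).
Shortfall ratios: (12083−3000)/12083 = 0.7517 (×22); (12083−6000)/12083 = 0.5034 (×18); (12083−11000)/12083 = 0.0896 (×22).
Squared: 0.5651 (×22); 0.2534 (×18); 0.0080 (×22).
Sum = 17.170508; P₂ = 17.170508 / 101 = 0.1700.

0.1700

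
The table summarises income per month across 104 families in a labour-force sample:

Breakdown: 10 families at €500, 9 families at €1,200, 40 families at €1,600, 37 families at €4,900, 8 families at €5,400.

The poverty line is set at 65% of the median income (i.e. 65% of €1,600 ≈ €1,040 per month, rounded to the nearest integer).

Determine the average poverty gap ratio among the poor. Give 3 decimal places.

0.519

Below the line: 10×€500 (q = 10 of N = 104).
Relative gaps: 0.5192 (×10); sum = 5.192308.
I averages over the q = 10 poor units only: 5.192308 / 10 = 0.519.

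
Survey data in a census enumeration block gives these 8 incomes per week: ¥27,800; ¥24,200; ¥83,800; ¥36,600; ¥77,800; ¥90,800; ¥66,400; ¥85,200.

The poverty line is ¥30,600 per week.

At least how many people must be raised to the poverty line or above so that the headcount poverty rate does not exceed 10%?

2 of the 8 people are poor, so H = 2/8 = 0.250.
A headcount ratio of at most 10% allows at most ⌊0.10 × 8⌋ = 0 poor people.
So at least 2 − 0 = 2 must be lifted.

2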